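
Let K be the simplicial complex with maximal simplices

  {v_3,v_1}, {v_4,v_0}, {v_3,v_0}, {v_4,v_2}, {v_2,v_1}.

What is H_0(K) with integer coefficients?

H_0 = Z.

Take the total order v_0 < v_1 < v_2 < v_3 < v_4 on the vertex set. Then K (dimension 1) consists of the simplices:

  0-simplices (5): [v_0], [v_1], [v_2], [v_3], [v_4]
  1-simplices (5): [v_0,v_3], [v_0,v_4], [v_1,v_2], [v_1,v_3], [v_2,v_4]

Hence C_0 ≅ Z^5, C_1 ≅ Z^5.

∂_1: C_1 → C_0 sends each edge [p,q] (with p < q) to q − p.
This gives a 5×5 integer matrix of rank 4; reducing to Smith normal form yields diagonal entries (1,1,1,1).

From H_k ≅ ker(∂_k) / im(∂_{k+1}) we obtain:

  H_0: rank C_0 − rank ∂_1 = 5 − 4 = 1, and the invariant factors of ∂_1 are all 1, so H_0 = Z.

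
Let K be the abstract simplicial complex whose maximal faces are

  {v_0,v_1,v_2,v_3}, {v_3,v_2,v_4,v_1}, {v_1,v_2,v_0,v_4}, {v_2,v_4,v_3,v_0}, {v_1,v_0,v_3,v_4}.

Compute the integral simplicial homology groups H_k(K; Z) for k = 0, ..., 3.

H_0 = Z,  H_1 = 0,  H_2 = 0,  H_3 = Z.

Order the vertices as v_0 < v_1 < v_2 < v_3 < v_4. Listing each simplex with vertices in this order, K has dimension 3 with simplices:

  0-simplices (5): [v_0], [v_1], [v_2], [v_3], [v_4]
  1-simplices (10): [v_0,v_1], [v_0,v_2], [v_0,v_3], [v_0,v_4], [v_1,v_2], [v_1,v_3], [v_1,v_4], [v_2,v_3], [v_2,v_4], [v_3,v_4]
  2-simplices (10): [v_0,v_1,v_2], [v_0,v_1,v_3], [v_0,v_1,v_4], [v_0,v_2,v_3], [v_0,v_2,v_4], [v_0,v_3,v_4], [v_1,v_2,v_3], [v_1,v_2,v_4], [v_1,v_3,v_4], [v_2,v_3,v_4]
  3-simplices (5): [v_0,v_1,v_2,v_3], [v_0,v_1,v_2,v_4], [v_0,v_1,v_3,v_4], [v_0,v_2,v_3,v_4], [v_1,v_2,v_3,v_4]

Hence C_0 ≅ Z^5, C_1 ≅ Z^10, C_2 ≅ Z^10, C_3 ≅ Z^5.

Boundary ∂_1: C_1 → C_0 sends each edge [p,q] (with p < q) to q − p. For instance
  ∂[v_0,v_1] = [v_1] − [v_0].
This gives a 5×10 integer matrix of rank 4; reducing to Smith normal form yields diagonal entries (1,1,1,1).

∂_2: C_2 → C_1 acts by ∂[p,q,r] = [q,r] − [p,r] + [p,q]. For instance
  ∂[v_1,v_3,v_4] = [v_3,v_4] − [v_1,v_4] + [v_1,v_3],
  ∂[v_1,v_2,v_4] = [v_2,v_4] − [v_1,v_4] + [v_1,v_2].
The resulting 10×10 matrix has rank 6, and its Smith normal form has invariant factors (1,1,1,1,1,1).

∂_3: C_3 → C_2 sends each 3-simplex σ to the alternating sum Σ_i (−1)^i (σ with its i-th vertex removed). For instance
  ∂[v_0,v_1,v_2,v_3] = [v_1,v_2,v_3] − [v_0,v_2,v_3] + [v_0,v_1,v_3] − [v_0,v_1,v_2],
  ∂[v_0,v_2,v_3,v_4] = [v_2,v_3,v_4] − [v_0,v_3,v_4] + [v_0,v_2,v_4] − [v_0,v_2,v_3].
The 10×5 boundary matrix has rank 4 and Smith normal form diag(1,1,1,1).

Reading off H_k = ker ∂_k / im ∂_{k+1}:

  H_0: rank C_0 − rank ∂_1 = 5 − 4 = 1, and the invariant factors of ∂_1 are all 1, so H_0 = Z.
  H_1: rank ker ∂_1 − rank ∂_2 = (10 − 4) − 6 = 0, and the invariant factors of ∂_2 are all 1, so H_1 = 0.
  H_2: rank ker ∂_2 − rank ∂_3 = (10 − 6) − 4 = 0, and the invariant factors of ∂_3 are all 1, so H_2 = 0.
  H_3: rank ker ∂_3 − rank ∂_4 = (5 − 4) − 0 = 1, and there is no ∂_4, so H_3 = Z.

(K is a triangulation of the 3-sphere S^3.)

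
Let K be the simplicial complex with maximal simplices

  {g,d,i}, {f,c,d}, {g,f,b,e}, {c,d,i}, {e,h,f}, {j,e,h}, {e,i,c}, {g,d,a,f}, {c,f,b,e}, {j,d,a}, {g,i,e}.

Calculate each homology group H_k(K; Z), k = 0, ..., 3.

H_0 = Z,  H_1 = Z,  H_2 = Z,  H_3 = 0.

Fix the vertex order a < b < c < d < e < f < g < h < i < j and write every simplex with vertices in increasing order. Then dim K = 3 and the simplices of K are:

  0-simplices (10): a, b, c, d, e, f, g, h, i, j
  1-simplices (25): ad, af, ag, aj, bc, be, bf, bg, cd, ce, cf, ci, df, dg, di, dj, ef, eg, eh, ei, ej, fg, fh, gi, hj
  2-simplices (19): adf, adg, adj, afg, bce, bcf, bef, beg, bfg, cdf, cdi, cef, cei, dfg, dgi, efg, efh, egi, ehj
  3-simplices (3): adfg, bcef, befg

so the chain groups are C_0 ≅ Z^10, C_1 ≅ Z^25, C_2 ≅ Z^19, C_3 ≅ Z^3.

Boundary ∂_1: C_1 → C_0 is given by ∂[p,q] = [q] − [p]. For instance
  ∂hj = j − h.
The 10×25 boundary matrix has rank 9 and Smith normal form diag(1,1,1,1,1,1,1,1,1).

Boundary ∂_2: C_2 → C_1 sends each 2-simplex [p,q,r] to [q,r] − [p,r] + [p,q]. For instance
  ∂egi = gi − ei + eg,
  ∂adj = dj − aj + ad.
This gives a 25×19 integer matrix of rank 15; reducing to Smith normal form yields diagonal entries (1,1,1,1,1,1,1,1,1,1,1,1,1,1,1).

Boundary ∂_3: C_3 → C_2 sends each 3-simplex σ to the alternating sum Σ_i (−1)^i (σ with its i-th vertex removed). For instance
  ∂adfg = dfg − afg + adg − adf,
  ∂befg = efg − bfg + beg − bef.
The resulting 19×3 matrix has rank 3, and its Smith normal form has invariant factors (1,1,1).

Computing H_k = (kernel of ∂_k) / (image of ∂_{k+1}):

  H_0: rank C_0 − rank ∂_1 = 10 − 9 = 1, and the invariant factors of ∂_1 are all 1, so H_0 = Z.
  H_1: rank ker ∂_1 − rank ∂_2 = (25 − 9) − 15 = 1, and the invariant factors of ∂_2 are all 1, so H_1 = Z.
  H_2: rank ker ∂_2 − rank ∂_3 = (19 − 15) − 3 = 1, and the invariant factors of ∂_3 are all 1, so H_2 = Z.
  H_3: rank ker ∂_3 − rank ∂_4 = (3 − 3) − 0 = 0, and there is no ∂_4, so H_3 = 0.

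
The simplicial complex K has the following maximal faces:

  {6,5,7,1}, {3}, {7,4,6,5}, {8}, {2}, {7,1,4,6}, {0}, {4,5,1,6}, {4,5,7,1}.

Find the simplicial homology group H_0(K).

H_0 = Z^5.

Order the vertices as 0 < 1 < 2 < 3 < 4 < 5 < 6 < 7 < 8. Listing each simplex with vertices in this order, K has dimension 3 with simplices:

  0-simplices (9): [0], [1], [2], [3], [4], [5], [6], [7], [8]
  1-simplices (10): [1,4], [1,5], [1,6], [1,7], [4,5], [4,6], [4,7], [5,6], [5,7], [6,7]
  2-simplices (10): [1,4,5], [1,4,6], [1,4,7], [1,5,6], [1,5,7], [1,6,7], [4,5,6], [4,5,7], [4,6,7], [5,6,7]
  3-simplices (5): [1,4,5,6], [1,4,5,7], [1,4,6,7], [1,5,6,7], [4,5,6,7]

so the chain groups are C_0 ≅ Z^9, C_1 ≅ Z^10, C_2 ≅ Z^10, C_3 ≅ Z^5.

Boundary ∂_1: C_1 → C_0 sends each edge [p,q] (with p < q) to q − p. For instance
  ∂[5,6] = [6] − [5].
The 9×10 boundary matrix has rank 4 and Smith normal form diag(1,1,1,1).

∂_2: C_2 → C_1 maps a triangle to the signed sum of its edges. For instance
  ∂[4,6,7] = [6,7] − [4,7] + [4,6],
  ∂[1,6,7] = [6,7] − [1,7] + [1,6].
As a 10×10 matrix over Z this has rank 6, with invariant factors (1,1,1,1,1,1).

Boundary ∂_3: C_3 → C_2 sends each 3-simplex σ to the alternating sum Σ_i (−1)^i (σ with its i-th vertex removed). For instance
  ∂[1,4,5,7] = [4,5,7] − [1,5,7] + [1,4,7] − [1,4,5],
  ∂[1,5,6,7] = [5,6,7] − [1,6,7] + [1,5,7] − [1,5,6].
This gives a 10×5 integer matrix of rank 4; reducing to Smith normal form yields diagonal entries (1,1,1,1).

Computing H_k = (kernel of ∂_k) / (image of ∂_{k+1}):

  H_0: rank C_0 − rank ∂_1 = 9 − 4 = 5, and the invariant factors of ∂_1 are all 1, so H_0 = Z^5.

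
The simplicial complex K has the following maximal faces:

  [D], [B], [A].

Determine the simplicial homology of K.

Order the vertices as A < B < D. Listing each simplex with vertices in this order, K has dimension 0 with simplices:

  0-simplices (3): A, B, D

Hence C_0 ≅ Z^3.

Now H_k = ker ∂_k / im ∂_{k+1}, so:

  H_0: rank C_0 − rank ∂_1 = 3 − 0 = 3, and there is no ∂_1, so H_0 ≅ Z^3.

H_0 = Z^3.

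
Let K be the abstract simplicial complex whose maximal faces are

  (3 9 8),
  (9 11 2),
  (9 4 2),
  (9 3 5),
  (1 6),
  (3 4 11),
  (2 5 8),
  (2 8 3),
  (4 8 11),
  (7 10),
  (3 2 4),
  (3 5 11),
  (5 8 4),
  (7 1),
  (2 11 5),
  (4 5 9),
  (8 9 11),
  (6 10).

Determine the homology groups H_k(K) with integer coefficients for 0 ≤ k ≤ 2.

Take the total order 1 < 2 < 3 < 4 < 5 < 6 < 7 < 8 < 9 < 10 < 11 on the vertex set. Then K (dimension 2) consists of the simplices:

  0-simplices (11): [1], [2], [3], [4], [5], [6], [7], [8], [9], [10], [11]
  1-simplices (25): (25 of them)
  2-simplices (14): [2,3,4], [2,3,8], [2,4,9], [2,5,8], [2,5,11], [2,9,11], [3,4,11], [3,5,9], [3,5,11], [3,8,9], [4,5,8], [4,5,9], [4,8,11], [8,9,11]

so the chain groups are C_0 ≅ Z^11, C_1 ≅ Z^25, C_2 ≅ Z^14.

Boundary ∂_1: C_1 → C_0 is given by ∂[p,q] = [q] − [p].
This gives a 11×25 integer matrix of rank 9; reducing to Smith normal form yields diagonal entries (1,1,1,1,1,1,1,1,1).

The boundary map ∂_2: C_2 → C_1 maps a triangle to the signed sum of its edges. For instance
  ∂[3,4,11] = [4,11] − [3,11] + [3,4],
  ∂[2,9,11] = [9,11] − [2,11] + [2,9].
As a 25×14 matrix over Z this has rank 13, with invariant factors (1,1,1,1,1,1,1,1,1,1,1,1,1).

Now H_k = ker ∂_k / im ∂_{k+1}, so:

  H_0: rank C_0 − rank ∂_1 = 11 − 9 = 2, and the invariant factors of ∂_1 are all 1, so H_0 ≅ Z^2.
  H_1: rank ker ∂_1 − rank ∂_2 = (25 − 9) − 13 = 3, and the invariant factors of ∂_2 are all 1, so H_1 ≅ Z^3.
  H_2: rank ker ∂_2 − rank ∂_3 = (14 − 13) − 0 = 1, and there is no ∂_3, so H_2 ≅ Z.

(K is a triangulation of the disjoint union of the torus T^2 and the circle S^1.)

H_0 = Z^2,  H_1 = Z^3,  H_2 = Z.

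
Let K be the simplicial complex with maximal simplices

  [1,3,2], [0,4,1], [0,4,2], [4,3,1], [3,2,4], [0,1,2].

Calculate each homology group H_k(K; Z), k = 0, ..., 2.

Take the total order 0 < 1 < 2 < 3 < 4 on the vertex set. Then K (dimension 2) consists of the simplices:

  0-simplices (5): [0], [1], [2], [3], [4]
  1-simplices (9): [0,1], [0,2], [0,4], [1,2], [1,3], [1,4], [2,3], [2,4], [3,4]
  2-simplices (6): [0,1,2], [0,1,4], [0,2,4], [1,2,3], [1,3,4], [2,3,4]

so the chain groups are C_0 ≅ Z^5, C_1 ≅ Z^9, C_2 ≅ Z^6.

∂_1: C_1 → C_0 is given by ∂[p,q] = [q] − [p]. For instance
  ∂[0,1] = [1] − [0].
This gives a 5×9 integer matrix of rank 4; reducing to Smith normal form yields diagonal entries (1,1,1,1).

∂_2: C_2 → C_1 acts by ∂[p,q,r] = [q,r] − [p,r] + [p,q]. For instance
  ∂[1,2,3] = [2,3] − [1,3] + [1,2],
  ∂[2,3,4] = [3,4] − [2,4] + [2,3].
As a 9×6 matrix over Z this has rank 5, with invariant factors (1,1,1,1,1).

From H_k ≅ ker(∂_k) / im(∂_{k+1}) we obtain:

  H_0: rank C_0 − rank ∂_1 = 5 − 4 = 1, and the invariant factors of ∂_1 are all 1, so H_0 ≅ Z.
  H_1: rank ker ∂_1 − rank ∂_2 = (9 − 4) − 5 = 0, and the invariant factors of ∂_2 are all 1, so H_1 ≅ 0.
  H_2: rank ker ∂_2 − rank ∂_3 = (6 − 5) − 0 = 1, and there is no ∂_3, so H_2 ≅ Z.

As a check, the Euler characteristic is 5 − 9 + 6 = 2, which agrees with 1 − 0 + 1 = 2.

H_0 ≅ Z,  H_1 = 0,  H_2 ≅ Z.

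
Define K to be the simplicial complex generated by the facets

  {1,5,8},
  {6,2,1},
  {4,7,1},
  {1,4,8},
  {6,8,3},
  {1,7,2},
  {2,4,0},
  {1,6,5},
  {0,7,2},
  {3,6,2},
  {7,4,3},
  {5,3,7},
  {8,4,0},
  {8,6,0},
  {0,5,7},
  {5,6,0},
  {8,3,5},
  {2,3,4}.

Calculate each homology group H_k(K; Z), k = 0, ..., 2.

H_0 ≅ Z,  H_1 ≅ Z ⊕ Z/2,  H_2 = 0.

Fix the vertex order 0 < 1 < 2 < 3 < 4 < 5 < 6 < 7 < 8 and write every simplex with vertices in increasing order. Then dim K = 2 and the simplices of K are:

  0-simplices (9): [0], [1], [2], [3], [4], [5], [6], [7], [8]
  1-simplices (27): (27 of them)
  2-simplices (18): [0,2,4], [0,2,7], [0,4,8], [0,5,6], [0,5,7], [0,6,8], [1,2,6], [1,2,7], [1,4,7], [1,4,8], [1,5,6], [1,5,8], [2,3,4], [2,3,6], [3,4,7], [3,5,7], [3,5,8], [3,6,8]

so the chain groups are C_0 ≅ Z^9, C_1 ≅ Z^27, C_2 ≅ Z^18.

∂_1: C_1 → C_0 maps an edge to its endpoints' difference, ∂[p,q] = q − p. For instance
  ∂[1,2] = [2] − [1].
As a 9×27 matrix over Z this has rank 8, with invariant factors (1,1,1,1,1,1,1,1).

The boundary map ∂_2: C_2 → C_1 acts by ∂[p,q,r] = [q,r] − [p,r] + [p,q]. For instance
  ∂[3,4,7] = [4,7] − [3,7] + [3,4],
  ∂[0,2,7] = [2,7] − [0,7] + [0,2].
The 27×18 boundary matrix has rank 18 and Smith normal form diag(1,1,1,1,1,1,1,1,1,1,1,1,1,1,1,1,1,2).

Reading off H_k = ker ∂_k / im ∂_{k+1}:

  H_0: rank C_0 − rank ∂_1 = 9 − 8 = 1, and the invariant factors of ∂_1 are all 1, so H_0 ≅ Z.
  H_1: rank ker ∂_1 − rank ∂_2 = (27 − 8) − 18 = 1, and ∂_2 has invariant factor 2 > 1, so H_1 ≅ Z ⊕ Z/2.
  H_2: rank ker ∂_2 − rank ∂_3 = (18 − 18) − 0 = 0, and there is no ∂_3, so H_2 ≅ 0.

As a check, the Euler characteristic is 9 − 27 + 18 = 0, which agrees with 1 − 1 + 0 = 0.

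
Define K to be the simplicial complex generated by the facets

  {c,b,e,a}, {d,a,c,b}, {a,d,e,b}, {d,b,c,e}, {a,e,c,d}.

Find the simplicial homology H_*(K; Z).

Take the total order a < b < c < d < e on the vertex set. Then K (dimension 3) consists of the simplices:

  0-simplices (5): a, b, c, d, e
  1-simplices (10): ab, ac, ad, ae, bc, bd, be, cd, ce, de
  2-simplices (10): abc, abd, abe, acd, ace, ade, bcd, bce, bde, cde
  3-simplices (5): abcd, abce, abde, acde, bcde

Hence C_0 ≅ Z^5, C_1 ≅ Z^10, C_2 ≅ Z^10, C_3 ≅ Z^5.

The boundary map ∂_1: C_1 → C_0 is given by ∂[p,q] = [q] − [p]. For instance
  ∂ae = e − a.
The 5×10 boundary matrix has rank 4 and Smith normal form diag(1,1,1,1).

Boundary ∂_2: C_2 → C_1 acts by ∂[p,q,r] = [q,r] − [p,r] + [p,q]. For instance
  ∂bce = ce − be + bc,
  ∂acd = cd − ad + ac.
The 10×10 boundary matrix has rank 6 and Smith normal form diag(1,1,1,1,1,1).

Boundary ∂_3: C_3 → C_2 sends each 3-simplex σ to the alternating sum Σ_i (−1)^i (σ with its i-th vertex removed). For instance
  ∂abcd = bcd − acd + abd − abc,
  ∂abde = bde − ade + abe − abd.
This gives a 10×5 integer matrix of rank 4; reducing to Smith normal form yields diagonal entries (1,1,1,1).

Computing H_k = (kernel of ∂_k) / (image of ∂_{k+1}):

  H_0: rank C_0 − rank ∂_1 = 5 − 4 = 1, and the invariant factors of ∂_1 are all 1, so H_0 ≅ Z.
  H_1: rank ker ∂_1 − rank ∂_2 = (10 − 4) − 6 = 0, and the invariant factors of ∂_2 are all 1, so H_1 ≅ 0.
  H_2: rank ker ∂_2 − rank ∂_3 = (10 − 6) − 4 = 0, and the invariant factors of ∂_3 are all 1, so H_2 ≅ 0.
  H_3: rank ker ∂_3 − rank ∂_4 = (5 − 4) − 0 = 1, and there is no ∂_4, so H_3 ≅ Z.

As a check, the Euler characteristic is 5 − 10 + 10 − 5 = 0, which agrees with 1 − 0 + 0 − 1 = 0.

H_0 = Z,  H_1 = 0,  H_2 = 0,  H_3 = Z.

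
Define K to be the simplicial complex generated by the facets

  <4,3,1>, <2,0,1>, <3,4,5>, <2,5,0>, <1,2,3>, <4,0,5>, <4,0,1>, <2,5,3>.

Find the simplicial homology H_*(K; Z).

Take the total order 0 < 1 < 2 < 3 < 4 < 5 on the vertex set. Then K (dimension 2) consists of the simplices:

  0-simplices (6): [0], [1], [2], [3], [4], [5]
  1-simplices (12): [0,1], [0,2], [0,4], [0,5], [1,2], [1,3], [1,4], [2,3], [2,5], [3,4], [3,5], [4,5]
  2-simplices (8): [0,1,2], [0,1,4], [0,2,5], [0,4,5], [1,2,3], [1,3,4], [2,3,5], [3,4,5]

Hence C_0 ≅ Z^6, C_1 ≅ Z^12, C_2 ≅ Z^8.

Boundary ∂_1: C_1 → C_0 sends each edge [p,q] (with p < q) to q − p.
The 6×12 boundary matrix has rank 5 and Smith normal form diag(1,1,1,1,1).

The boundary map ∂_2: C_2 → C_1 maps a triangle to the signed sum of its edges. For instance
  ∂[1,2,3] = [2,3] − [1,3] + [1,2],
  ∂[3,4,5] = [4,5] − [3,5] + [3,4].
The resulting 12×8 matrix has rank 7, and its Smith normal form has invariant factors (1,1,1,1,1,1,1).

Now H_k = ker ∂_k / im ∂_{k+1}, so:

  H_0: rank C_0 − rank ∂_1 = 6 − 5 = 1, and the invariant factors of ∂_1 are all 1, so H_0 = Z.
  H_1: rank ker ∂_1 − rank ∂_2 = (12 − 5) − 7 = 0, and the invariant factors of ∂_2 are all 1, so H_1 = 0.
  H_2: rank ker ∂_2 − rank ∂_3 = (8 − 7) − 0 = 1, and there is no ∂_3, so H_2 = Z.

H_0 ≅ Z,  H_1 = 0,  H_2 ≅ Z.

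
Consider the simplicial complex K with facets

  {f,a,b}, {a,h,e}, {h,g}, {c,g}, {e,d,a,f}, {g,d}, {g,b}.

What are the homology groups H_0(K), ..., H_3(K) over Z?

Fix the vertex order a < b < c < d < e < f < g < h and write every simplex with vertices in increasing order. Then dim K = 3 and the simplices of K are:

  0-simplices (8): a, b, c, d, e, f, g, h
  1-simplices (14): ab, ad, ae, af, ah, bf, bg, cg, de, df, dg, ef, eh, gh
  2-simplices (6): abf, ade, adf, aef, aeh, def
  3-simplices (1): adef

Hence C_0 ≅ Z^8, C_1 ≅ Z^14, C_2 ≅ Z^6, C_3 ≅ Z^1.

The boundary map ∂_1: C_1 → C_0 sends each edge [p,q] (with p < q) to q − p.
The resulting 8×14 matrix has rank 7, and its Smith normal form has invariant factors (1,1,1,1,1,1,1).

The boundary map ∂_2: C_2 → C_1 acts by ∂[p,q,r] = [q,r] − [p,r] + [p,q]. For instance
  ∂def = ef − df + de,
  ∂ade = de − ae + ad.
This gives a 14×6 integer matrix of rank 5; reducing to Smith normal form yields diagonal entries (1,1,1,1,1).

∂_3: C_3 → C_2 sends each 3-simplex σ to the alternating sum Σ_i (−1)^i (σ with its i-th vertex removed). For instance
  ∂adef = def − aef + adf − ade.
The resulting 6×1 matrix has rank 1, and its Smith normal form has invariant factors (1).

Computing H_k = (kernel of ∂_k) / (image of ∂_{k+1}):

  H_0: rank C_0 − rank ∂_1 = 8 − 7 = 1, and the invariant factors of ∂_1 are all 1, so H_0 = Z.
  H_1: rank ker ∂_1 − rank ∂_2 = (14 − 7) − 5 = 2, and the invariant factors of ∂_2 are all 1, so H_1 = Z^2.
  H_2: rank ker ∂_2 − rank ∂_3 = (6 − 5) − 1 = 0, and the invariant factors of ∂_3 are all 1, so H_2 = 0.
  H_3: rank ker ∂_3 − rank ∂_4 = (1 − 1) − 0 = 0, and there is no ∂_4, so H_3 = 0.

H_0 ≅ Z,  H_1 ≅ Z^2,  H_2 = 0,  H_3 = 0.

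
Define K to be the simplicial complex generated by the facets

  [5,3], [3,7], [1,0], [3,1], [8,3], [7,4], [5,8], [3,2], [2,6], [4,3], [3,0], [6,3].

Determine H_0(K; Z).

H_0 ≅ Z.

Order the vertices as 0 < 1 < 2 < 3 < 4 < 5 < 6 < 7 < 8. Listing each simplex with vertices in this order, K has dimension 1 with simplices:

  0-simplices (9): [0], [1], [2], [3], [4], [5], [6], [7], [8]
  1-simplices (12): [0,1], [0,3], [1,3], [2,3], [2,6], [3,4], [3,5], [3,6], [3,7], [3,8], [4,7], [5,8]

Hence C_0 ≅ Z^9, C_1 ≅ Z^12.

The boundary map ∂_1: C_1 → C_0 maps an edge to its endpoints' difference, ∂[p,q] = q − p. For instance
  ∂[4,7] = [7] − [4].
The resulting 9×12 matrix has rank 8, and its Smith normal form has invariant factors (1,1,1,1,1,1,1,1).

Reading off H_k = ker ∂_k / im ∂_{k+1}:

  H_0: rank C_0 − rank ∂_1 = 9 − 8 = 1, and the invariant factors of ∂_1 are all 1, so H_0 ≅ Z.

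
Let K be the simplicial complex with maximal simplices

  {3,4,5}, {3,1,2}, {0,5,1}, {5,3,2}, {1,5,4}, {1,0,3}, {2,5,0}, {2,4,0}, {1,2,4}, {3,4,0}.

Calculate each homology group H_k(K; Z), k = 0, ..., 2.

Order the vertices as 0 < 1 < 2 < 3 < 4 < 5. Listing each simplex with vertices in this order, K has dimension 2 with simplices:

  0-simplices (6): [0], [1], [2], [3], [4], [5]
  1-simplices (15): [0,1], [0,2], [0,3], [0,4], [0,5], [1,2], [1,3], [1,4], [1,5], [2,3], [2,4], [2,5], [3,4], [3,5], [4,5]
  2-simplices (10): [0,1,3], [0,1,5], [0,2,4], [0,2,5], [0,3,4], [1,2,3], [1,2,4], [1,4,5], [2,3,5], [3,4,5]

so the chain groups are C_0 ≅ Z^6, C_1 ≅ Z^15, C_2 ≅ Z^10.

The boundary map ∂_1: C_1 → C_0 is given by ∂[p,q] = [q] − [p].
This gives a 6×15 integer matrix of rank 5; reducing to Smith normal form yields diagonal entries (1,1,1,1,1).

∂_2: C_2 → C_1 maps a triangle to the signed sum of its edges. For instance
  ∂[1,4,5] = [4,5] − [1,5] + [1,4],
  ∂[0,1,5] = [1,5] − [0,5] + [0,1].
As a 15×10 matrix over Z this has rank 10, with invariant factors (1,1,1,1,1,1,1,1,1,2).

Now H_k = ker ∂_k / im ∂_{k+1}, so:

  H_0: rank C_0 − rank ∂_1 = 6 − 5 = 1, and the invariant factors of ∂_1 are all 1, so H_0 = Z.
  H_1: rank ker ∂_1 − rank ∂_2 = (15 − 5) − 10 = 0, and ∂_2 has invariant factor 2 > 1, so H_1 = Z/2.
  H_2: rank ker ∂_2 − rank ∂_3 = (10 − 10) − 0 = 0, and there is no ∂_3, so H_2 = 0.

As a check, the Euler characteristic is 6 − 15 + 10 = 1, which agrees with 1 − 0 + 0 = 1.
(K is a triangulation of the real projective plane RP^2.)

H_0 ≅ Z,  H_1 ≅ Z/2,  H_2 = 0.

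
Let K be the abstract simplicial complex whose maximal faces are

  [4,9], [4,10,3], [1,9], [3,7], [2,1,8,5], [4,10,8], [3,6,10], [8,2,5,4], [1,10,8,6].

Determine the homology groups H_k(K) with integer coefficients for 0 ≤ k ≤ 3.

H_0 = Z,  H_1 = Z,  H_2 = 0,  H_3 = 0.

Take the total order 1 < 2 < 3 < 4 < 5 < 6 < 7 < 8 < 9 < 10 on the vertex set. Then K (dimension 3) consists of the simplices:

  0-simplices (10): [1], [2], [3], [4], [5], [6], [7], [8], [9], [10]
  1-simplices (21): [1,2], [1,5], [1,6], [1,8], [1,9], [1,10], [2,4], [2,5], [2,8], [3,4], [3,6], [3,7], [3,10], [4,5], [4,8], [4,9], [4,10], [5,8], [6,8], [6,10], [8,10]
  2-simplices (14): [1,2,5], [1,2,8], [1,5,8], [1,6,8], [1,6,10], [1,8,10], [2,4,5], [2,4,8], [2,5,8], [3,4,10], [3,6,10], [4,5,8], [4,8,10], [6,8,10]
  3-simplices (3): [1,2,5,8], [1,6,8,10], [2,4,5,8]

giving chain groups C_0 ≅ Z^10, C_1 ≅ Z^21, C_2 ≅ Z^14, C_3 ≅ Z^3.

∂_1: C_1 → C_0 maps an edge to its endpoints' difference, ∂[p,q] = q − p.
The 10×21 boundary matrix has rank 9 and Smith normal form diag(1,1,1,1,1,1,1,1,1).

The boundary map ∂_2: C_2 → C_1 maps a triangle to the signed sum of its edges. For instance
  ∂[1,2,8] = [2,8] − [1,8] + [1,2],
  ∂[2,4,5] = [4,5] − [2,5] + [2,4].
As a 21×14 matrix over Z this has rank 11, with invariant factors (1,1,1,1,1,1,1,1,1,1,1).

Boundary ∂_3: C_3 → C_2 sends each 3-simplex σ to the alternating sum Σ_i (−1)^i (σ with its i-th vertex removed). For instance
  ∂[1,6,8,10] = [6,8,10] − [1,8,10] + [1,6,10] − [1,6,8],
  ∂[1,2,5,8] = [2,5,8] − [1,5,8] + [1,2,8] − [1,2,5].
As a 14×3 matrix over Z this has rank 3, with invariant factors (1,1,1).

Computing H_k = (kernel of ∂_k) / (image of ∂_{k+1}):

  H_0: rank C_0 − rank ∂_1 = 10 − 9 = 1, and the invariant factors of ∂_1 are all 1, so H_0 = Z.
  H_1: rank ker ∂_1 − rank ∂_2 = (21 − 9) − 11 = 1, and the invariant factors of ∂_2 are all 1, so H_1 = Z.
  H_2: rank ker ∂_2 − rank ∂_3 = (14 − 11) − 3 = 0, and the invariant factors of ∂_3 are all 1, so H_2 = 0.
  H_3: rank ker ∂_3 − rank ∂_4 = (3 − 3) − 0 = 0, and there is no ∂_4, so H_3 = 0.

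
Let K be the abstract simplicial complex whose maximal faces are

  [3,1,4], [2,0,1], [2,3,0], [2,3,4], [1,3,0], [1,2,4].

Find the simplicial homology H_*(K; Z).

H_0 ≅ Z,  H_1 = 0,  H_2 ≅ Z.

Fix the vertex order 0 < 1 < 2 < 3 < 4 and write every simplex with vertices in increasing order. Then dim K = 2 and the simplices of K are:

  0-simplices (5): [0], [1], [2], [3], [4]
  1-simplices (9): [0,1], [0,2], [0,3], [1,2], [1,3], [1,4], [2,3], [2,4], [3,4]
  2-simplices (6): [0,1,2], [0,1,3], [0,2,3], [1,2,4], [1,3,4], [2,3,4]

giving chain groups C_0 ≅ Z^5, C_1 ≅ Z^9, C_2 ≅ Z^6.

Boundary ∂_1: C_1 → C_0 sends each edge [p,q] (with p < q) to q − p.
The resulting 5×9 matrix has rank 4, and its Smith normal form has invariant factors (1,1,1,1).

The boundary map ∂_2: C_2 → C_1 maps a triangle to the signed sum of its edges. For instance
  ∂[0,2,3] = [2,3] − [0,3] + [0,2],
  ∂[0,1,2] = [1,2] − [0,2] + [0,1].
As a 9×6 matrix over Z this has rank 5, with invariant factors (1,1,1,1,1).

Computing H_k = (kernel of ∂_k) / (image of ∂_{k+1}):

  H_0: rank C_0 − rank ∂_1 = 5 − 4 = 1, and the invariant factors of ∂_1 are all 1, so H_0 = Z.
  H_1: rank ker ∂_1 − rank ∂_2 = (9 − 4) − 5 = 0, and the invariant factors of ∂_2 are all 1, so H_1 = 0.
  H_2: rank ker ∂_2 − rank ∂_3 = (6 − 5) − 0 = 1, and there is no ∂_3, so H_2 = Z.

As a check, the Euler characteristic is 5 − 9 + 6 = 2, which agrees with 1 − 0 + 1 = 2.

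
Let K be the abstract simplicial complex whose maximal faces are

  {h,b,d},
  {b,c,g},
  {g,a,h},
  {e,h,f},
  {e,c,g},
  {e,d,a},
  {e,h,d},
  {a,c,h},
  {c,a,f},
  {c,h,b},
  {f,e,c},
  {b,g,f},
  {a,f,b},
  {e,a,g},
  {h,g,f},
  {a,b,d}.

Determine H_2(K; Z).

H_2 ≅ Z.

We work with the vertex ordering a < b < c < d < e < f < g < h. The simplices of K, each written with vertices in increasing order, are:

  0-simplices (8): a, b, c, d, e, f, g, h
  1-simplices (24): ab, ac, ad, ae, af, ag, ah, bc, bd, bf, bg, bh, ce, cf, cg, ch, de, dh, ef, eg, eh, fg, fh, gh
  2-simplices (16): abd, abf, acf, ach, ade, aeg, agh, bcg, bch, bdh, bfg, cef, ceg, deh, efh, fgh

Hence C_0 ≅ Z^8, C_1 ≅ Z^24, C_2 ≅ Z^16.

The boundary map ∂_1: C_1 → C_0 sends each edge [p,q] (with p < q) to q − p.
This gives a 8×24 integer matrix of rank 7; reducing to Smith normal form yields diagonal entries (1,1,1,1,1,1,1).

∂_2: C_2 → C_1 sends each 2-simplex [p,q,r] to [q,r] − [p,r] + [p,q]. For instance
  ∂abd = bd − ad + ab,
  ∂deh = eh − dh + de.
This gives a 24×16 integer matrix of rank 15; reducing to Smith normal form yields diagonal entries (1,1,1,1,1,1,1,1,1,1,1,1,1,1,1).

From H_k ≅ ker(∂_k) / im(∂_{k+1}) we obtain:

  H_2: rank ker ∂_2 − rank ∂_3 = (16 − 15) − 0 = 1, and there is no ∂_3, so H_2 ≅ Z.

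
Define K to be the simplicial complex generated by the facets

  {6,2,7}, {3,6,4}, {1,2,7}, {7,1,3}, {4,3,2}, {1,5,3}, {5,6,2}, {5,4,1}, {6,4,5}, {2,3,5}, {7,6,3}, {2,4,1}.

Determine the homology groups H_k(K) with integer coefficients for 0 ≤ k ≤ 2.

Take the total order 1 < 2 < 3 < 4 < 5 < 6 < 7 on the vertex set. Then K (dimension 2) consists of the simplices:

  0-simplices (7): [1], [2], [3], [4], [5], [6], [7]
  1-simplices (18): [1,2], [1,3], [1,4], [1,5], [1,7], [2,3], [2,4], [2,5], [2,6], [2,7], [3,4], [3,5], [3,6], [3,7], [4,5], [4,6], [5,6], [6,7]
  2-simplices (12): [1,2,4], [1,2,7], [1,3,5], [1,3,7], [1,4,5], [2,3,4], [2,3,5], [2,5,6], [2,6,7], [3,4,6], [3,6,7], [4,5,6]

so the chain groups are C_0 ≅ Z^7, C_1 ≅ Z^18, C_2 ≅ Z^12.

The boundary map ∂_1: C_1 → C_0 is given by ∂[p,q] = [q] − [p]. For instance
  ∂[2,5] = [5] − [2].
This gives a 7×18 integer matrix of rank 6; reducing to Smith normal form yields diagonal entries (1,1,1,1,1,1).

∂_2: C_2 → C_1 acts by ∂[p,q,r] = [q,r] − [p,r] + [p,q]. For instance
  ∂[2,5,6] = [5,6] − [2,6] + [2,5],
  ∂[1,4,5] = [4,5] − [1,5] + [1,4].
The resulting 18×12 matrix has rank 12, and its Smith normal form has invariant factors (1,1,1,1,1,1,1,1,1,1,1,2).

Computing H_k = (kernel of ∂_k) / (image of ∂_{k+1}):

  H_0: rank C_0 − rank ∂_1 = 7 − 6 = 1, and the invariant factors of ∂_1 are all 1, so H_0 ≅ Z.
  H_1: rank ker ∂_1 − rank ∂_2 = (18 − 6) − 12 = 0, and ∂_2 has invariant factor 2 > 1, so H_1 ≅ Z/2.
  H_2: rank ker ∂_2 − rank ∂_3 = (12 − 12) − 0 = 0, and there is no ∂_3, so H_2 ≅ 0.

As a check, the Euler characteristic is 7 − 18 + 12 = 1, which agrees with 1 − 0 + 0 = 1.

H_0 ≅ Z,  H_1 ≅ Z/2,  H_2 = 0.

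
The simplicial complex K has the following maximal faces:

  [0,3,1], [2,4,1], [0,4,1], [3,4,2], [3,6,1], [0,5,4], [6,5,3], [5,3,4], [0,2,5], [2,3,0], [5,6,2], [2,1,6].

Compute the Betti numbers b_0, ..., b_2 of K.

b_0 = 1, b_1 = 0, b_2 = 0.

Order the vertices as 0 < 1 < 2 < 3 < 4 < 5 < 6. Listing each simplex with vertices in this order, K has dimension 2 with simplices:

  0-simplices (7): [0], [1], [2], [3], [4], [5], [6]
  1-simplices (18): [0,1], [0,2], [0,3], [0,4], [0,5], [1,2], [1,3], [1,4], [1,6], [2,3], [2,4], [2,5], [2,6], [3,4], [3,5], [3,6], [4,5], [5,6]
  2-simplices (12): [0,1,3], [0,1,4], [0,2,3], [0,2,5], [0,4,5], [1,2,4], [1,2,6], [1,3,6], [2,3,4], [2,5,6], [3,4,5], [3,5,6]

so the chain groups are C_0 ≅ Z^7, C_1 ≅ Z^18, C_2 ≅ Z^12.

∂_1: C_1 → C_0 is given by ∂[p,q] = [q] − [p]. For instance
  ∂[1,4] = [4] − [1].
As a 7×18 matrix over Z this has rank 6, with invariant factors (1,1,1,1,1,1).

Boundary ∂_2: C_2 → C_1 maps a triangle to the signed sum of its edges. For instance
  ∂[2,5,6] = [5,6] − [2,6] + [2,5],
  ∂[1,2,4] = [2,4] − [1,4] + [1,2].
The resulting 18×12 matrix has rank 12, and its Smith normal form has invariant factors (1,1,1,1,1,1,1,1,1,1,1,2).

Now H_k = ker ∂_k / im ∂_{k+1}, so:

  H_0: rank C_0 − rank ∂_1 = 7 − 6 = 1, and the invariant factors of ∂_1 are all 1, so H_0 ≅ Z.
  H_1: rank ker ∂_1 − rank ∂_2 = (18 − 6) − 12 = 0, and ∂_2 has invariant factor 2 > 1, so H_1 ≅ Z/2.
  H_2: rank ker ∂_2 − rank ∂_3 = (12 − 12) − 0 = 0, and there is no ∂_3, so H_2 ≅ 0.

Hence the Betti numbers are b_0 = 1, b_1 = 0, b_2 = 0.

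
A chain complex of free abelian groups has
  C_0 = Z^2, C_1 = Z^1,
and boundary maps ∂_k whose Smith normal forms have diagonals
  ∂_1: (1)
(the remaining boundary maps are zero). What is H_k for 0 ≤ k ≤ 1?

H_0: b_0 = 2 − 0 − 1 = 1; torsion from ∂_1 factors > 1: none. So H_0 ≅ Z.
H_1: b_1 = 1 − 1 − 0 = 0; torsion from ∂_2 factors > 1: none. So H_1 ≅ 0.

H_0 ≅ Z,  H_1 = 0.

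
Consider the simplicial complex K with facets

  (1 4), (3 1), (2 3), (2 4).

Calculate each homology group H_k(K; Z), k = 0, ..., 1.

Fix the vertex order 1 < 2 < 3 < 4 and write every simplex with vertices in increasing order. Then dim K = 1 and the simplices of K are:

  0-simplices (4): [1], [2], [3], [4]
  1-simplices (4): [1,3], [1,4], [2,3], [2,4]

so the chain groups are C_0 ≅ Z^4, C_1 ≅ Z^4.

∂_1: C_1 → C_0 sends each edge [p,q] (with p < q) to q − p. For instance
  ∂[2,4] = [4] − [2].
The 4×4 boundary matrix has rank 3 and Smith normal form diag(1,1,1).

Reading off H_k = ker ∂_k / im ∂_{k+1}:

  H_0: rank C_0 − rank ∂_1 = 4 − 3 = 1, and the invariant factors of ∂_1 are all 1, so H_0 ≅ Z.
  H_1: rank ker ∂_1 − rank ∂_2 = (4 − 3) − 0 = 1, and there is no ∂_2, so H_1 ≅ Z.

H_0 = Z,  H_1 = Z.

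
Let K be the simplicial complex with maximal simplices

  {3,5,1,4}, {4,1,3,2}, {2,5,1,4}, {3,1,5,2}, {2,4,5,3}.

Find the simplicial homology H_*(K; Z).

K has 5 vertices, 10 edges, 10 triangles, 5 3-simplices.
rank ∂_0 = 0, rank ∂_1 = 4 ⇒ b_0 = 5 − 0 − 4 = 1; all invariant factors of ∂_1 are 1 so no torsion. So H_0 = Z.
rank ∂_1 = 4, rank ∂_2 = 6 ⇒ b_1 = 10 − 4 − 6 = 0; all invariant factors of ∂_2 are 1 so no torsion. So H_1 = 0.
rank ∂_2 = 6, rank ∂_3 = 4 ⇒ b_2 = 10 − 6 − 4 = 0; all invariant factors of ∂_3 are 1 so no torsion. So H_2 = 0.
rank ∂_3 = 4, rank ∂_4 = 0 ⇒ b_3 = 5 − 4 − 0 = 1. So H_3 = Z.

H_0 ≅ Z,  H_1 = 0,  H_2 = 0,  H_3 ≅ Z.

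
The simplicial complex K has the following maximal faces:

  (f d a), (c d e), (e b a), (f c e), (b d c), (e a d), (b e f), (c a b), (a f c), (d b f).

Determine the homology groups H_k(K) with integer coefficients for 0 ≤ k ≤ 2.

Order the vertices as a < b < c < d < e < f. Listing each simplex with vertices in this order, K has dimension 2 with simplices:

  0-simplices (6): a, b, c, d, e, f
  1-simplices (15): ab, ac, ad, ae, af, bc, bd, be, bf, cd, ce, cf, de, df, ef
  2-simplices (10): abc, abe, acf, ade, adf, bcd, bdf, bef, cde, cef

Hence C_0 ≅ Z^6, C_1 ≅ Z^15, C_2 ≅ Z^10.

∂_1: C_1 → C_0 is given by ∂[p,q] = [q] − [p].
This gives a 6×15 integer matrix of rank 5; reducing to Smith normal form yields diagonal entries (1,1,1,1,1).

The boundary map ∂_2: C_2 → C_1 maps a triangle to the signed sum of its edges. For instance
  ∂ade = de − ae + ad,
  ∂acf = cf − af + ac.
This gives a 15×10 integer matrix of rank 10; reducing to Smith normal form yields diagonal entries (1,1,1,1,1,1,1,1,1,2).

Computing H_k = (kernel of ∂_k) / (image of ∂_{k+1}):

  H_0: rank C_0 − rank ∂_1 = 6 − 5 = 1, and the invariant factors of ∂_1 are all 1, so H_0 ≅ Z.
  H_1: rank ker ∂_1 − rank ∂_2 = (15 − 5) − 10 = 0, and ∂_2 has invariant factor 2 > 1, so H_1 ≅ Z/2.
  H_2: rank ker ∂_2 − rank ∂_3 = (10 − 10) − 0 = 0, and there is no ∂_3, so H_2 ≅ 0.

H_0 = Z,  H_1 = Z/2,  H_2 = 0.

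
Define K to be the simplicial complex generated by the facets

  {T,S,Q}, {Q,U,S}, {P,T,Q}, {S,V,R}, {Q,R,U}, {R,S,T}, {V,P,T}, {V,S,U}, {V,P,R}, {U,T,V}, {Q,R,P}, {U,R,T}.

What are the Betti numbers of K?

b_0 = 1, b_1 = 0, b_2 = 0.

Fix the vertex order P < Q < R < S < T < U < V and write every simplex with vertices in increasing order. Then dim K = 2 and the simplices of K are:

  0-simplices (7): P, Q, R, S, T, U, V
  1-simplices (18): PQ, PR, PT, PV, QR, QS, QT, QU, RS, RT, RU, RV, ST, SU, SV, TU, TV, UV
  2-simplices (12): PQR, PQT, PRV, PTV, QRU, QST, QSU, RST, RSV, RTU, SUV, TUV

Hence C_0 ≅ Z^7, C_1 ≅ Z^18, C_2 ≅ Z^12.

∂_1: C_1 → C_0 sends each edge [p,q] (with p < q) to q − p.
As a 7×18 matrix over Z this has rank 6, with invariant factors (1,1,1,1,1,1).

The boundary map ∂_2: C_2 → C_1 sends each 2-simplex [p,q,r] to [q,r] − [p,r] + [p,q]. For instance
  ∂PQR = QR − PR + PQ,
  ∂RST = ST − RT + RS.
This gives a 18×12 integer matrix of rank 12; reducing to Smith normal form yields diagonal entries (1,1,1,1,1,1,1,1,1,1,1,2).

Computing H_k = (kernel of ∂_k) / (image of ∂_{k+1}):

  H_0: rank C_0 − rank ∂_1 = 7 − 6 = 1, and the invariant factors of ∂_1 are all 1, so H_0 = Z.
  H_1: rank ker ∂_1 − rank ∂_2 = (18 − 6) − 12 = 0, and ∂_2 has invariant factor 2 > 1, so H_1 = Z_2.
  H_2: rank ker ∂_2 − rank ∂_3 = (12 − 12) − 0 = 0, and there is no ∂_3, so H_2 = 0.

As a check, the Euler characteristic is 7 − 18 + 12 = 1, which agrees with 1 − 0 + 0 = 1.

Hence the Betti numbers are b_0 = 1, b_1 = 0, b_2 = 0.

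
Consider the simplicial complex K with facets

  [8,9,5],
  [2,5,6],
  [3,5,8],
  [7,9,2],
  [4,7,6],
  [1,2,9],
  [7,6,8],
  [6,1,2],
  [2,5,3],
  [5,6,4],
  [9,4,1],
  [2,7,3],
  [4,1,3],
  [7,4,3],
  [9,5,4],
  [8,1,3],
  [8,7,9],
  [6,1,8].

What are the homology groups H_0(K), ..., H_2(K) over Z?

H_0 = Z,  H_1 = Z^2,  H_2 = Z.

K has 9 vertices, 27 edges, 18 triangles.
rank ∂_0 = 0, rank ∂_1 = 8 ⇒ b_0 = 9 − 0 − 8 = 1; all invariant factors of ∂_1 are 1 so no torsion. So H_0 = Z.
rank ∂_1 = 8, rank ∂_2 = 17 ⇒ b_1 = 27 − 8 − 17 = 2; all invariant factors of ∂_2 are 1 so no torsion. So H_1 = Z^2.
rank ∂_2 = 17, rank ∂_3 = 0 ⇒ b_2 = 18 − 17 − 0 = 1. So H_2 = Z.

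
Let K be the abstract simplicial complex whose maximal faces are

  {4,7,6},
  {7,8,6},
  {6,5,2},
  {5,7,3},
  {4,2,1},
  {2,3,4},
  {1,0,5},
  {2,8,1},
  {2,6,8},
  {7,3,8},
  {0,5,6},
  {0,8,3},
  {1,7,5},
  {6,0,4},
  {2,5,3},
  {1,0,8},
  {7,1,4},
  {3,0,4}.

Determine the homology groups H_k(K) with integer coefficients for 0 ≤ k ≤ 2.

H_0 ≅ Z,  H_1 ≅ Z^2,  H_2 ≅ Z.

Fix the vertex order 0 < 1 < 2 < 3 < 4 < 5 < 6 < 7 < 8 and write every simplex with vertices in increasing order. Then dim K = 2 and the simplices of K are:

  0-simplices (9): [0], [1], [2], [3], [4], [5], [6], [7], [8]
  1-simplices (27): (27 of them)
  2-simplices (18): [0,1,5], [0,1,8], [0,3,4], [0,3,8], [0,4,6], [0,5,6], [1,2,4], [1,2,8], [1,4,7], [1,5,7], [2,3,4], [2,3,5], [2,5,6], [2,6,8], [3,5,7], [3,7,8], [4,6,7], [6,7,8]

Hence C_0 ≅ Z^9, C_1 ≅ Z^27, C_2 ≅ Z^18.

∂_1: C_1 → C_0 is given by ∂[p,q] = [q] − [p]. For instance
  ∂[0,3] = [3] − [0].
The resulting 9×27 matrix has rank 8, and its Smith normal form has invariant factors (1,1,1,1,1,1,1,1).

∂_2: C_2 → C_1 sends each 2-simplex [p,q,r] to [q,r] − [p,r] + [p,q]. For instance
  ∂[1,5,7] = [5,7] − [1,7] + [1,5],
  ∂[1,2,8] = [2,8] − [1,8] + [1,2].
The resulting 27×18 matrix has rank 17, and its Smith normal form has invariant factors (1,1,1,1,1,1,1,1,1,1,1,1,1,1,1,1,1).

Reading off H_k = ker ∂_k / im ∂_{k+1}:

  H_0: rank C_0 − rank ∂_1 = 9 − 8 = 1, and the invariant factors of ∂_1 are all 1, so H_0 ≅ Z.
  H_1: rank ker ∂_1 − rank ∂_2 = (27 − 8) − 17 = 2, and the invariant factors of ∂_2 are all 1, so H_1 ≅ Z^2.
  H_2: rank ker ∂_2 − rank ∂_3 = (18 − 17) − 0 = 1, and there is no ∂_3, so H_2 ≅ Z.

As a check, the Euler characteristic is 9 − 27 + 18 = 0, which agrees with 1 − 2 + 1 = 0.
(K is a triangulation of the torus T^2.)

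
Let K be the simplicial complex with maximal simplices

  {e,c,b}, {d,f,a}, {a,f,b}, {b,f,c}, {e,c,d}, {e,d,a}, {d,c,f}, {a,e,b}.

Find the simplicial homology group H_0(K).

Fix the vertex order a < b < c < d < e < f and write every simplex with vertices in increasing order. Then dim K = 2 and the simplices of K are:

  0-simplices (6): a, b, c, d, e, f
  1-simplices (12): ab, ad, ae, af, bc, be, bf, cd, ce, cf, de, df
  2-simplices (8): abe, abf, ade, adf, bce, bcf, cde, cdf

so the chain groups are C_0 ≅ Z^6, C_1 ≅ Z^12, C_2 ≅ Z^8.

The boundary map ∂_1: C_1 → C_0 maps an edge to its endpoints' difference, ∂[p,q] = q − p. For instance
  ∂df = f − d.
This gives a 6×12 integer matrix of rank 5; reducing to Smith normal form yields diagonal entries (1,1,1,1,1).

The boundary map ∂_2: C_2 → C_1 maps a triangle to the signed sum of its edges. For instance
  ∂ade = de − ae + ad,
  ∂adf = df − af + ad.
This gives a 12×8 integer matrix of rank 7; reducing to Smith normal form yields diagonal entries (1,1,1,1,1,1,1).

Now H_k = ker ∂_k / im ∂_{k+1}, so:

  H_0: rank C_0 − rank ∂_1 = 6 − 5 = 1, and the invariant factors of ∂_1 are all 1, so H_0 ≅ Z.

H_0 = Z.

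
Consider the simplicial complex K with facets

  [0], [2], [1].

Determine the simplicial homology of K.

H_0 ≅ Z^3.

K has 3 vertices.
rank ∂_0 = 0, rank ∂_1 = 0 ⇒ b_0 = 3 − 0 − 0 = 3. So H_0 ≅ Z^3.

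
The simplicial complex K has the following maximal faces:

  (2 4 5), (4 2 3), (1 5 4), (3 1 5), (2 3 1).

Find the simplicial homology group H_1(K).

We work with the vertex ordering 1 < 2 < 3 < 4 < 5. The simplices of K, each written with vertices in increasing order, are:

  0-simplices (5): [1], [2], [3], [4], [5]
  1-simplices (10): [1,2], [1,3], [1,4], [1,5], [2,3], [2,4], [2,5], [3,4], [3,5], [4,5]
  2-simplices (5): [1,2,3], [1,3,5], [1,4,5], [2,3,4], [2,4,5]

Hence C_0 ≅ Z^5, C_1 ≅ Z^10, C_2 ≅ Z^5.

Boundary ∂_1: C_1 → C_0 sends each edge [p,q] (with p < q) to q − p. For instance
  ∂[1,5] = [5] − [1].
As a 5×10 matrix over Z this has rank 4, with invariant factors (1,1,1,1).

Boundary ∂_2: C_2 → C_1 sends each 2-simplex [p,q,r] to [q,r] − [p,r] + [p,q]. For instance
  ∂[1,4,5] = [4,5] − [1,5] + [1,4],
  ∂[2,3,4] = [3,4] − [2,4] + [2,3].
The resulting 10×5 matrix has rank 5, and its Smith normal form has invariant factors (1,1,1,1,1).

From H_k ≅ ker(∂_k) / im(∂_{k+1}) we obtain:

  H_1: rank ker ∂_1 − rank ∂_2 = (10 − 4) − 5 = 1, and the invariant factors of ∂_2 are all 1, so H_1 = Z.

H_1 = Z.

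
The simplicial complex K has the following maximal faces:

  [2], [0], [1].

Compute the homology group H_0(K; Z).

We work with the vertex ordering 0 < 1 < 2. The simplices of K, each written with vertices in increasing order, are:

  0-simplices (3): [0], [1], [2]

giving chain groups C_0 ≅ Z^3.

Reading off H_k = ker ∂_k / im ∂_{k+1}:

  H_0: rank C_0 − rank ∂_1 = 3 − 0 = 3, and there is no ∂_1, so H_0 = Z^3.

H_0 ≅ Z^3.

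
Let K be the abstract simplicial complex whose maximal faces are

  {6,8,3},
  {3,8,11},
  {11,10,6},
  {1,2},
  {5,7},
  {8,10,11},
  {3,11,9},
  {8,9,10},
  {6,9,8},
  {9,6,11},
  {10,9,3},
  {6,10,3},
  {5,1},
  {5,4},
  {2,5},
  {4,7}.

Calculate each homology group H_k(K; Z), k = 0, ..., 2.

Order the vertices as 1 < 2 < 3 < 4 < 5 < 6 < 7 < 8 < 9 < 10 < 11. Listing each simplex with vertices in this order, K has dimension 2 with simplices:

  0-simplices (11): [1], [2], [3], [4], [5], [6], [7], [8], [9], [10], [11]
  1-simplices (21): [1,2], [1,5], [2,5], [3,6], [3,8], [3,9], [3,10], [3,11], [4,5], [4,7], [5,7], [6,8], [6,9], [6,10], [6,11], [8,9], [8,10], [8,11], [9,10], [9,11], [10,11]
  2-simplices (10): [3,6,8], [3,6,10], [3,8,11], [3,9,10], [3,9,11], [6,8,9], [6,9,11], [6,10,11], [8,9,10], [8,10,11]

giving chain groups C_0 ≅ Z^11, C_1 ≅ Z^21, C_2 ≅ Z^10.

The boundary map ∂_1: C_1 → C_0 sends each edge [p,q] (with p < q) to q − p.
As a 11×21 matrix over Z this has rank 9, with invariant factors (1,1,1,1,1,1,1,1,1).

The boundary map ∂_2: C_2 → C_1 maps a triangle to the signed sum of its edges. For instance
  ∂[8,10,11] = [10,11] − [8,11] + [8,10],
  ∂[8,9,10] = [9,10] − [8,10] + [8,9].
As a 21×10 matrix over Z this has rank 10, with invariant factors (1,1,1,1,1,1,1,1,1,2).

From H_k ≅ ker(∂_k) / im(∂_{k+1}) we obtain:

  H_0: rank C_0 − rank ∂_1 = 11 − 9 = 2, and the invariant factors of ∂_1 are all 1, so H_0 ≅ Z^2.
  H_1: rank ker ∂_1 − rank ∂_2 = (21 − 9) − 10 = 2, and ∂_2 has invariant factor 2 > 1, so H_1 ≅ Z^2 ⊕ Z/2.
  H_2: rank ker ∂_2 − rank ∂_3 = (10 − 10) − 0 = 0, and there is no ∂_3, so H_2 ≅ 0.

(K is a triangulation of the disjoint union of the real projective plane RP^2 and a wedge of 2 circles.)

H_0 ≅ Z^2,  H_1 ≅ Z^2 ⊕ Z/2,  H_2 = 0.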